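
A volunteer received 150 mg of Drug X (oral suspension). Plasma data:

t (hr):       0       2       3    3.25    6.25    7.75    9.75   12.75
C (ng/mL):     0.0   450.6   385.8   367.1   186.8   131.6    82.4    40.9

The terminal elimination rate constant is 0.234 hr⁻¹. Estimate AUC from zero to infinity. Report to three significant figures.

AUC = 2610 ng/mL·hr

Trapezoidal AUC_0→12.75:
  [0→2]: (0.0+450.6)/2 × 2 = 450.6
  [2→3]: (450.6+385.8)/2 × 1 = 418.2
  [3→3.25]: (385.8+367.1)/2 × 0.25 = 94.1125
  [3.25→6.25]: (367.1+186.8)/2 × 3 = 830.85
  [6.25→7.75]: (186.8+131.6)/2 × 1.5 = 238.8
  [7.75→9.75]: (131.6+82.4)/2 × 2 = 214.0
  [9.75→12.75]: (82.4+40.9)/2 × 3 = 184.95
  Sum = 2431.5125 ng/mL·hr
Extrapolated tail: C_last / k_e = 40.9 / 0.234 = 174.786
AUC_0→∞ = 2431.5125 + 174.786 = 2606.2985 ng/mL·hr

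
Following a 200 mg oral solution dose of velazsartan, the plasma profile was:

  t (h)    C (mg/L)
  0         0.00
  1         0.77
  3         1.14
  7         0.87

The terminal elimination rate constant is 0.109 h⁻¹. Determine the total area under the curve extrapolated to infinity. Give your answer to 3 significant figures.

Trapezoidal AUC_0→7:
  [0→1]: (0.00+0.77)/2 × 1 = 0.385
  [1→3]: (0.77+1.14)/2 × 2 = 1.91
  [3→7]: (1.14+0.87)/2 × 4 = 4.02
  Sum = 6.315 mg/L·h
Extrapolated tail: C_last / k_e = 0.87 / 0.109 = 7.982
AUC_0→∞ = 6.315 + 7.982 = 14.297 mg/L·h

AUC = 14.3 mg/L·h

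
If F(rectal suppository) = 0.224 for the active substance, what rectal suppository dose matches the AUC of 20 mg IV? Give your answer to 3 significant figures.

For equal systemic exposure: F × D_ev = D_iv
D_ev = D_iv / F = 20 / 0.224 = 89.2857 mg

D_rectal = 89.3 mg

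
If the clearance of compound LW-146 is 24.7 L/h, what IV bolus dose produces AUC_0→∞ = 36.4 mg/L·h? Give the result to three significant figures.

Dose = 899 mg

Dose_iv = CL × AUC_0→∞
     = 24.7 × 36.4 = 899.08 mg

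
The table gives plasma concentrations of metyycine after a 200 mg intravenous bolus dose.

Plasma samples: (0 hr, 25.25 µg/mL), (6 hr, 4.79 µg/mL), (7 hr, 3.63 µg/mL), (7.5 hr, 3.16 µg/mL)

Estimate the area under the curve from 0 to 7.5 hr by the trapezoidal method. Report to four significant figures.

AUC = 96.03 µg/mL·hr

Trapezoidal AUC_0→7.5:
  [0→6]: (25.25+4.79)/2 × 6 = 90.12
  [6→7]: (4.79+3.63)/2 × 1 = 4.21
  [7→7.5]: (3.63+3.16)/2 × 0.5 = 1.6975
  Sum = 96.0275 µg/mL·hr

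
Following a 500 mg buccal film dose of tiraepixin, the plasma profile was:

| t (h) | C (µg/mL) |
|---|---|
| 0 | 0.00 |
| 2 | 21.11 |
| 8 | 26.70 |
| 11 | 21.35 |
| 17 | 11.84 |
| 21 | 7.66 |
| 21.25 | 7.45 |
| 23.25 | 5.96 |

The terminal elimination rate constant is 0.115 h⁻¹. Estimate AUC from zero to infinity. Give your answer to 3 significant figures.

AUC = 442 µg/mL·h

Trapezoidal AUC_0→23.25:
  [0→2]: (0.00+21.11)/2 × 2 = 21.11
  [2→8]: (21.11+26.70)/2 × 6 = 143.43
  [8→11]: (26.70+21.35)/2 × 3 = 72.075
  [11→17]: (21.35+11.84)/2 × 6 = 99.57
  [17→21]: (11.84+7.66)/2 × 4 = 39.0
  [21→21.25]: (7.66+7.45)/2 × 0.25 = 1.88875
  [21.25→23.25]: (7.45+5.96)/2 × 2 = 13.41
  Sum = 390.48375 µg/mL·h
Extrapolated tail: C_last / k_e = 5.96 / 0.115 = 51.826
AUC_0→∞ = 390.48375 + 51.826 = 442.30975 µg/mL·h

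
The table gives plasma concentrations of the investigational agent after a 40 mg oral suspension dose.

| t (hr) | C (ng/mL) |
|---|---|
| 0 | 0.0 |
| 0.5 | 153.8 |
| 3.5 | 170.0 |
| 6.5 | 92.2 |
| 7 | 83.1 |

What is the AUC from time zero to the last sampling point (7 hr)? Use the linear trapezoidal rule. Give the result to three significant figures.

Trapezoidal AUC_0→7:
  [0→0.5]: (0.0+153.8)/2 × 0.5 = 38.45
  [0.5→3.5]: (153.8+170.0)/2 × 3 = 485.7
  [3.5→6.5]: (170.0+92.2)/2 × 3 = 393.3
  [6.5→7]: (92.2+83.1)/2 × 0.5 = 43.825
  Sum = 961.275 ng/mL·hr

AUC = 961 ng/mL·hr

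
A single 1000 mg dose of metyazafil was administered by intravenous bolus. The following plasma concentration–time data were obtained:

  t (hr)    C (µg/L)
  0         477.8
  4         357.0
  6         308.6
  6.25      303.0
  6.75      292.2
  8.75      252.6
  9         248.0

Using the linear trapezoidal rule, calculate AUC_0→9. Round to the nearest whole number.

AUC = 3168 µg/L·hr

Trapezoidal AUC_0→9:
  [0→4]: (477.8+357.0)/2 × 4 = 1669.6
  [4→6]: (357.0+308.6)/2 × 2 = 665.6
  [6→6.25]: (308.6+303.0)/2 × 0.25 = 76.45
  [6.25→6.75]: (303.0+292.2)/2 × 0.5 = 148.8
  [6.75→8.75]: (292.2+252.6)/2 × 2 = 544.8
  [8.75→9]: (252.6+248.0)/2 × 0.25 = 62.575
  Sum = 3167.825 µg/L·hr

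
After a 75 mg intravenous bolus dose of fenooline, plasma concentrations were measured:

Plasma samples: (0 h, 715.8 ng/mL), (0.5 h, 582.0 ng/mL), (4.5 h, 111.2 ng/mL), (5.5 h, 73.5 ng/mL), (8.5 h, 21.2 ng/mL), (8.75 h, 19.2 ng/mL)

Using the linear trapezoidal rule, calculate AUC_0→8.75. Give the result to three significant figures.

Trapezoidal AUC_0→8.75:
  [0→0.5]: (715.8+582.0)/2 × 0.5 = 324.45
  [0.5→4.5]: (582.0+111.2)/2 × 4 = 1386.4
  [4.5→5.5]: (111.2+73.5)/2 × 1 = 92.35
  [5.5→8.5]: (73.5+21.2)/2 × 3 = 142.05
  [8.5→8.75]: (21.2+19.2)/2 × 0.25 = 5.05
  Sum = 1950.3 ng/mL·h

AUC = 1950 ng/mL·h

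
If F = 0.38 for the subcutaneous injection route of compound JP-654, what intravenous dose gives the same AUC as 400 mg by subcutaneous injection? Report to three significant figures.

D_iv = 152 mg

Systemic exposure from an extravascular dose = F × D_ev, so the equivalent IV dose is F × D_ev.
D_iv = F × D_ev = 0.38 × 400 = 152 mg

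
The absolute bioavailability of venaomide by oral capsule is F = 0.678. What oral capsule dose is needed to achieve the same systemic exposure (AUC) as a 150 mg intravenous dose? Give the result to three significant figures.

D_oral = 221 mg

For equal systemic exposure: F × D_ev = D_iv
D_ev = D_iv / F = 150 / 0.678 = 221.239 mg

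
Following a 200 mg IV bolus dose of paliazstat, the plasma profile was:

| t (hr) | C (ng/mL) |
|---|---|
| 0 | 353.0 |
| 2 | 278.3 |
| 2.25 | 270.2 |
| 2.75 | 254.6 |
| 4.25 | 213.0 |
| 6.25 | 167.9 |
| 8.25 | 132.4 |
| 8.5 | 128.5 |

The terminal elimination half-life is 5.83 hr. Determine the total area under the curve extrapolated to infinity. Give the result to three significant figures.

AUC = 2980 ng/mL·hr

Trapezoidal AUC_0→8.5:
  [0→2]: (353.0+278.3)/2 × 2 = 631.3
  [2→2.25]: (278.3+270.2)/2 × 0.25 = 68.5625
  [2.25→2.75]: (270.2+254.6)/2 × 0.5 = 131.2
  [2.75→4.25]: (254.6+213.0)/2 × 1.5 = 350.7
  [4.25→6.25]: (213.0+167.9)/2 × 2 = 380.9
  [6.25→8.25]: (167.9+132.4)/2 × 2 = 300.3
  [8.25→8.5]: (132.4+128.5)/2 × 0.25 = 32.6125
  Sum = 1895.575 ng/mL·hr
k_e = ln2 / t½ = 0.693147 / 5.83 = 0.1189 hr^-1
Extrapolated tail: C_last / k_e = 128.5 / 0.1189 = 1080.740
AUC_0→∞ = 1895.575 + 1080.740 = 2976.315 ng/mL·hr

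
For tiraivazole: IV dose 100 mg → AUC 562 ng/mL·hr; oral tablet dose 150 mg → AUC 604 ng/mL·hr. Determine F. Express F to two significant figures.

F = (AUC_ev / D_ev) / (AUC_iv / D_iv)
  = (604/150) / (562/100)
  = 4.02667 / 5.62 = 0.7165

F = 0.72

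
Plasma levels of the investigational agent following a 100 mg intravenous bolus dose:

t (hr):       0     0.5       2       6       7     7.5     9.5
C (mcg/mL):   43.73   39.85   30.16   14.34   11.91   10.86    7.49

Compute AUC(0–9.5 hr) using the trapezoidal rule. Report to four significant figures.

Trapezoidal AUC_0→9.5:
  [0→0.5]: (43.73+39.85)/2 × 0.5 = 20.895
  [0.5→2]: (39.85+30.16)/2 × 1.5 = 52.5075
  [2→6]: (30.16+14.34)/2 × 4 = 89.0
  [6→7]: (14.34+11.91)/2 × 1 = 13.125
  [7→7.5]: (11.91+10.86)/2 × 0.5 = 5.6925
  [7.5→9.5]: (10.86+7.49)/2 × 2 = 18.35
  Sum = 199.57 mcg/mL·hr

AUC = 199.6 mcg/mL·hr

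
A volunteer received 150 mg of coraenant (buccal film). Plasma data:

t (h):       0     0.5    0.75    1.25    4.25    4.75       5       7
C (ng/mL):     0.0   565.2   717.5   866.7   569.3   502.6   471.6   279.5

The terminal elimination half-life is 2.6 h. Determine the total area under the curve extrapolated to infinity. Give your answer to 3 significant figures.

Trapezoidal AUC_0→7:
  [0→0.5]: (0.0+565.2)/2 × 0.5 = 141.3
  [0.5→0.75]: (565.2+717.5)/2 × 0.25 = 160.3375
  [0.75→1.25]: (717.5+866.7)/2 × 0.5 = 396.05
  [1.25→4.25]: (866.7+569.3)/2 × 3 = 2154.0
  [4.25→4.75]: (569.3+502.6)/2 × 0.5 = 267.975
  [4.75→5]: (502.6+471.6)/2 × 0.25 = 121.775
  [5→7]: (471.6+279.5)/2 × 2 = 751.1
  Sum = 3992.5375 ng/mL·h
k_e = ln2 / t½ = 0.693147 / 2.6 = 0.2666 h^-1
Extrapolated tail: C_last / k_e = 279.5 / 0.2666 = 1048.387
AUC_0→∞ = 3992.5375 + 1048.387 = 5040.9245 ng/mL·h

AUC = 5040 ng/mL·h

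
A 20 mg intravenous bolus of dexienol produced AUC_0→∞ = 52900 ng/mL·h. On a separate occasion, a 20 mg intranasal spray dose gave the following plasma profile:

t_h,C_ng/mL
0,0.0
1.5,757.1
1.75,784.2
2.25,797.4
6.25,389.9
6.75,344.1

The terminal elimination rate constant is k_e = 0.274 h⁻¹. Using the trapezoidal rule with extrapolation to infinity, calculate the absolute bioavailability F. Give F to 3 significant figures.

Trapezoidal AUC_0→6.75 (intranasal spray):
  [0→1.5]: (0.0+757.1)/2 × 1.5 = 567.825
  [1.5→1.75]: (757.1+784.2)/2 × 0.25 = 192.6625
  [1.75→2.25]: (784.2+797.4)/2 × 0.5 = 395.4
  [2.25→6.25]: (797.4+389.9)/2 × 4 = 2374.6
  [6.25→6.75]: (389.9+344.1)/2 × 0.5 = 183.5
  Sum = 3713.9875 ng/mL·h
Tail: C_last/k_e = 344.1/0.274 = 1255.839
AUC_0→∞ (intranasal spray) = 3713.9875 + 1255.839 = 4969.8265 ng/mL·h
F = (AUC_ev/D_ev)/(AUC_iv/D_iv) = (4969.8265/20)/(52900/20) = 248.491/2645 = 0.0939

F = 0.0939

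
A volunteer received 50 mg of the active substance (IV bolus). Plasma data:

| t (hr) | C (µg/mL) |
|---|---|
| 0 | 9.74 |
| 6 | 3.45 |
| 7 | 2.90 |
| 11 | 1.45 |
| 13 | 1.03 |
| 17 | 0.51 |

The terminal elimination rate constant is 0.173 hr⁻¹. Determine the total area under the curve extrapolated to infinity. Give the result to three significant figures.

AUC = 60.0 µg/mL·hr

Trapezoidal AUC_0→17:
  [0→6]: (9.74+3.45)/2 × 6 = 39.57
  [6→7]: (3.45+2.90)/2 × 1 = 3.175
  [7→11]: (2.90+1.45)/2 × 4 = 8.7
  [11→13]: (1.45+1.03)/2 × 2 = 2.48
  [13→17]: (1.03+0.51)/2 × 4 = 3.08
  Sum = 57.005 µg/mL·hr
Extrapolated tail: C_last / k_e = 0.51 / 0.173 = 2.948
AUC_0→∞ = 57.005 + 2.948 = 59.953 µg/mL·hr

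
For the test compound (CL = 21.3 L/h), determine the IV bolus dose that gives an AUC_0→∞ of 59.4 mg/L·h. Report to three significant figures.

Dose_iv = CL × AUC_0→∞
     = 21.3 × 59.4 = 1265.22 mg

Dose = 1270 mg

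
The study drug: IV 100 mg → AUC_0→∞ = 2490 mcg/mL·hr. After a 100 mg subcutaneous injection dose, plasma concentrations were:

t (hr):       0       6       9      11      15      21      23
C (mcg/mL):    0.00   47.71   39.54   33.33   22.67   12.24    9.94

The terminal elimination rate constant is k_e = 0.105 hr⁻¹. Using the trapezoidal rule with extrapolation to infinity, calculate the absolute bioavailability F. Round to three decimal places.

F = 0.273

Trapezoidal AUC_0→23 (subcutaneous injection):
  [0→6]: (0.00+47.71)/2 × 6 = 143.13
  [6→9]: (47.71+39.54)/2 × 3 = 130.875
  [9→11]: (39.54+33.33)/2 × 2 = 72.87
  [11→15]: (33.33+22.67)/2 × 4 = 112.0
  [15→21]: (22.67+12.24)/2 × 6 = 104.73
  [21→23]: (12.24+9.94)/2 × 2 = 22.18
  Sum = 585.785 mcg/mL·hr
Tail: C_last/k_e = 9.94/0.105 = 94.667
AUC_0→∞ (subcutaneous injection) = 585.785 + 94.667 = 680.452 mcg/mL·hr
F = (AUC_ev/D_ev)/(AUC_iv/D_iv) = (680.452/100)/(2490/100) = 6.80452/24.9 = 0.2733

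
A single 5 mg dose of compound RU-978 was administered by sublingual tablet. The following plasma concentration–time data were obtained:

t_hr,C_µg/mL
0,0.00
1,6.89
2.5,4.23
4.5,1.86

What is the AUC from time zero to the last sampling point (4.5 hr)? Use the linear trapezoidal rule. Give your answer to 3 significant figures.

AUC = 17.9 µg/mL·hr

Trapezoidal AUC_0→4.5:
  [0→1]: (0.00+6.89)/2 × 1 = 3.445
  [1→2.5]: (6.89+4.23)/2 × 1.5 = 8.34
  [2.5→4.5]: (4.23+1.86)/2 × 2 = 6.09
  Sum = 17.875 µg/mL·hr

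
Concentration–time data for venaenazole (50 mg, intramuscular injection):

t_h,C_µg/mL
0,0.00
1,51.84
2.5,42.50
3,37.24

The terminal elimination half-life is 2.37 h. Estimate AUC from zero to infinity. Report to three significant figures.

Trapezoidal AUC_0→3:
  [0→1]: (0.00+51.84)/2 × 1 = 25.92
  [1→2.5]: (51.84+42.50)/2 × 1.5 = 70.755
  [2.5→3]: (42.50+37.24)/2 × 0.5 = 19.935
  Sum = 116.61 µg/mL·h
k_e = ln2 / t½ = 0.693147 / 2.37 = 0.2925 h^-1
Extrapolated tail: C_last / k_e = 37.24 / 0.2925 = 127.316
AUC_0→∞ = 116.61 + 127.316 = 243.926 µg/mL·h

AUC = 244 µg/mL·h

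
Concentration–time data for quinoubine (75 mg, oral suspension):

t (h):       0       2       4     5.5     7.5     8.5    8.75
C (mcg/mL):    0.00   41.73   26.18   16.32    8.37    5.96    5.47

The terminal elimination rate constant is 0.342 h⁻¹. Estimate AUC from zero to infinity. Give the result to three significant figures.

Trapezoidal AUC_0→8.75:
  [0→2]: (0.00+41.73)/2 × 2 = 41.73
  [2→4]: (41.73+26.18)/2 × 2 = 67.91
  [4→5.5]: (26.18+16.32)/2 × 1.5 = 31.875
  [5.5→7.5]: (16.32+8.37)/2 × 2 = 24.69
  [7.5→8.5]: (8.37+5.96)/2 × 1 = 7.165
  [8.5→8.75]: (5.96+5.47)/2 × 0.25 = 1.42875
  Sum = 174.79875 mcg/mL·h
Extrapolated tail: C_last / k_e = 5.47 / 0.342 = 15.994
AUC_0→∞ = 174.79875 + 15.994 = 190.79275 mcg/mL·h

AUC = 191 mcg/mL·h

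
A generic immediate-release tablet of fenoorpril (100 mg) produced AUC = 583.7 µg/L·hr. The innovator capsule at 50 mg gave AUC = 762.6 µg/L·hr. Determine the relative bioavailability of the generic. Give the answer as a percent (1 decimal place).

F_rel = (AUC_test/D_test) / (AUC_ref/D_ref)
      = (583.7/100) / (762.6/50)
      = 5.837 / 15.252 = 0.3827 = 38.27%

F_rel = 38.3%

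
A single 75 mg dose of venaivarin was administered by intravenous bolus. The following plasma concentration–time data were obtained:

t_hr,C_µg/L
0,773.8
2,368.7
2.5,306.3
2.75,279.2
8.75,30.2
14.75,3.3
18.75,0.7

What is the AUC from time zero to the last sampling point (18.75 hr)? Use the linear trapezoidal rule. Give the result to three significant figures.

Trapezoidal AUC_0→18.75:
  [0→2]: (773.8+368.7)/2 × 2 = 1142.5
  [2→2.5]: (368.7+306.3)/2 × 0.5 = 168.75
  [2.5→2.75]: (306.3+279.2)/2 × 0.25 = 73.1875
  [2.75→8.75]: (279.2+30.2)/2 × 6 = 928.2
  [8.75→14.75]: (30.2+3.3)/2 × 6 = 100.5
  [14.75→18.75]: (3.3+0.7)/2 × 4 = 8.0
  Sum = 2421.1375 µg/L·hr

AUC = 2420 µg/L·hr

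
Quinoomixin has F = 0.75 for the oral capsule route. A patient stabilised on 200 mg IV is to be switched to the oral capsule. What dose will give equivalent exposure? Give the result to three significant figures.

For equal systemic exposure: F × D_ev = D_iv
D_ev = D_iv / F = 200 / 0.75 = 266.667 mg

D_oral = 267 mg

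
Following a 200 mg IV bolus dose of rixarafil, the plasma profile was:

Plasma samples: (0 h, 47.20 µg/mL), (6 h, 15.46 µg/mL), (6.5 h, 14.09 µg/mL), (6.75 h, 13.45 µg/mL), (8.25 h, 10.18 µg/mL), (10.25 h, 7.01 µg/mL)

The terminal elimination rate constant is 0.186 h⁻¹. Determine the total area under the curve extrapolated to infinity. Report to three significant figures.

Trapezoidal AUC_0→10.25:
  [0→6]: (47.20+15.46)/2 × 6 = 187.98
  [6→6.5]: (15.46+14.09)/2 × 0.5 = 7.3875
  [6.5→6.75]: (14.09+13.45)/2 × 0.25 = 3.4425
  [6.75→8.25]: (13.45+10.18)/2 × 1.5 = 17.7225
  [8.25→10.25]: (10.18+7.01)/2 × 2 = 17.19
  Sum = 233.7225 µg/mL·h
Extrapolated tail: C_last / k_e = 7.01 / 0.186 = 37.688
AUC_0→∞ = 233.7225 + 37.688 = 271.4105 µg/mL·h

AUC = 271 µg/mL·h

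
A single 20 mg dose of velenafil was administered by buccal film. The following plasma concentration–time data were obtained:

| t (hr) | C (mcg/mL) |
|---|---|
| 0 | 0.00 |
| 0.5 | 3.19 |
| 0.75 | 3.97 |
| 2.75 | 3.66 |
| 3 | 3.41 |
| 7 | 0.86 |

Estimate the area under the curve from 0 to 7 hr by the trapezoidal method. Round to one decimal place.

AUC = 18.7 mcg/mL·hr

Trapezoidal AUC_0→7:
  [0→0.5]: (0.00+3.19)/2 × 0.5 = 0.7975
  [0.5→0.75]: (3.19+3.97)/2 × 0.25 = 0.895
  [0.75→2.75]: (3.97+3.66)/2 × 2 = 7.63
  [2.75→3]: (3.66+3.41)/2 × 0.25 = 0.88375
  [3→7]: (3.41+0.86)/2 × 4 = 8.54
  Sum = 18.74625 mcg/mL·hr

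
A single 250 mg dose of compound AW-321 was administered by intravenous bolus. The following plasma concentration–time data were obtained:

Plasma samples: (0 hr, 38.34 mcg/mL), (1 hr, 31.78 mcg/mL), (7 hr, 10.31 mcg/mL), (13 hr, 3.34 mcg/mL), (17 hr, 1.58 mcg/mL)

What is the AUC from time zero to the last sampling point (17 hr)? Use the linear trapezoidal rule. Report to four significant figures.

AUC = 212.1 mcg/mL·hr

Trapezoidal AUC_0→17:
  [0→1]: (38.34+31.78)/2 × 1 = 35.06
  [1→7]: (31.78+10.31)/2 × 6 = 126.27
  [7→13]: (10.31+3.34)/2 × 6 = 40.95
  [13→17]: (3.34+1.58)/2 × 4 = 9.84
  Sum = 212.12 mcg/mL·hr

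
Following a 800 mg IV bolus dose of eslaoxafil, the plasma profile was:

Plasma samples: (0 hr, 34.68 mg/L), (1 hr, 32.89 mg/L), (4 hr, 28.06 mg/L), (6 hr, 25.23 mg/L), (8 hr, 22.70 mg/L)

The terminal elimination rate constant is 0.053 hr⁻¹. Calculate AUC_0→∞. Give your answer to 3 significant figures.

Trapezoidal AUC_0→8:
  [0→1]: (34.68+32.89)/2 × 1 = 33.785
  [1→4]: (32.89+28.06)/2 × 3 = 91.425
  [4→6]: (28.06+25.23)/2 × 2 = 53.29
  [6→8]: (25.23+22.70)/2 × 2 = 47.93
  Sum = 226.43 mg/L·hr
Extrapolated tail: C_last / k_e = 22.70 / 0.053 = 428.302
AUC_0→∞ = 226.43 + 428.302 = 654.732 mg/L·hr

AUC = 655 mg/L·hr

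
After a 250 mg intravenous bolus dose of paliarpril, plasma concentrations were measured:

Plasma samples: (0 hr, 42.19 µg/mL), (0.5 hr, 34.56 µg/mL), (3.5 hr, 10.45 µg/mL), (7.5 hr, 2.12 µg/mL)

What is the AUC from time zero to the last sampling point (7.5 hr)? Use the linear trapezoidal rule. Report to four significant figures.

Trapezoidal AUC_0→7.5:
  [0→0.5]: (42.19+34.56)/2 × 0.5 = 19.1875
  [0.5→3.5]: (34.56+10.45)/2 × 3 = 67.515
  [3.5→7.5]: (10.45+2.12)/2 × 4 = 25.14
  Sum = 111.8425 µg/mL·hr

AUC = 111.8 µg/mL·hr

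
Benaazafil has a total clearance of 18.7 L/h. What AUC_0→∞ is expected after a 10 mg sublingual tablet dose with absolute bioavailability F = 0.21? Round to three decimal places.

AUC_0→∞ = F × Dose / CL
        = 0.21 × 10 / 18.7 = 0.112299 mg/L·h

AUC = 0.112 mg/L·h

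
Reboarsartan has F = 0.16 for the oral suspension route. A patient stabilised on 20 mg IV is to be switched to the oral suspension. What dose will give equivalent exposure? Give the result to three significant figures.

D_oral = 125 mg

For equal systemic exposure: F × D_ev = D_iv
D_ev = D_iv / F = 20 / 0.16 = 125 mg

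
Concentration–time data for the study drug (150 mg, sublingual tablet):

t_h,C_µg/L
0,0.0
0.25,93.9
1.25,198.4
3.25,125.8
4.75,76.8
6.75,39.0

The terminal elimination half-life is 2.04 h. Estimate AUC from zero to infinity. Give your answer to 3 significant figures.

Trapezoidal AUC_0→6.75:
  [0→0.25]: (0.0+93.9)/2 × 0.25 = 11.7375
  [0.25→1.25]: (93.9+198.4)/2 × 1 = 146.15
  [1.25→3.25]: (198.4+125.8)/2 × 2 = 324.2
  [3.25→4.75]: (125.8+76.8)/2 × 1.5 = 151.95
  [4.75→6.75]: (76.8+39.0)/2 × 2 = 115.8
  Sum = 749.8375 µg/L·h
k_e = ln2 / t½ = 0.693147 / 2.04 = 0.3398 h^-1
Extrapolated tail: C_last / k_e = 39.0 / 0.3398 = 114.773
AUC_0→∞ = 749.8375 + 114.773 = 864.6105 µg/L·h

AUC = 865 µg/L·h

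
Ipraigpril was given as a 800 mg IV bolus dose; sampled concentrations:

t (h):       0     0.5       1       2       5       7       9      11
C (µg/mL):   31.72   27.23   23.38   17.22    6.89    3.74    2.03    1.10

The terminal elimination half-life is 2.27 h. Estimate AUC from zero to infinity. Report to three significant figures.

AUC = 107 µg/mL·h

Trapezoidal AUC_0→11:
  [0→0.5]: (31.72+27.23)/2 × 0.5 = 14.7375
  [0.5→1]: (27.23+23.38)/2 × 0.5 = 12.6525
  [1→2]: (23.38+17.22)/2 × 1 = 20.3
  [2→5]: (17.22+6.89)/2 × 3 = 36.165
  [5→7]: (6.89+3.74)/2 × 2 = 10.63
  [7→9]: (3.74+2.03)/2 × 2 = 5.77
  [9→11]: (2.03+1.10)/2 × 2 = 3.13
  Sum = 103.385 µg/mL·h
k_e = ln2 / t½ = 0.693147 / 2.27 = 0.3054 h^-1
Extrapolated tail: C_last / k_e = 1.10 / 0.3054 = 3.602
AUC_0→∞ = 103.385 + 3.602 = 106.987 µg/mL·h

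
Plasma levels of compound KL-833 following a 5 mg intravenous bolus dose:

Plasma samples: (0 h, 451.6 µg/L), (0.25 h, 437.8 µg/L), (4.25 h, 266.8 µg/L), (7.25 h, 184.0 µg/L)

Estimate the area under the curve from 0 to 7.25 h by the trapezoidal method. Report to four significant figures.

Trapezoidal AUC_0→7.25:
  [0→0.25]: (451.6+437.8)/2 × 0.25 = 111.175
  [0.25→4.25]: (437.8+266.8)/2 × 4 = 1409.2
  [4.25→7.25]: (266.8+184.0)/2 × 3 = 676.2
  Sum = 2196.575 µg/L·h

AUC = 2197 µg/L·h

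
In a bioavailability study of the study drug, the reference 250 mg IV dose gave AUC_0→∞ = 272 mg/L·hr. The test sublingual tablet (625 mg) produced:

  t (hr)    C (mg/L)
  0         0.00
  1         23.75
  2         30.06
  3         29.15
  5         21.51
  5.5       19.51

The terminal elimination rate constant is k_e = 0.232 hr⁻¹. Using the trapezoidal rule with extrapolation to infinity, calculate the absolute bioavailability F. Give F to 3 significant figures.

F = 0.314

Trapezoidal AUC_0→5.5 (sublingual tablet):
  [0→1]: (0.00+23.75)/2 × 1 = 11.875
  [1→2]: (23.75+30.06)/2 × 1 = 26.905
  [2→3]: (30.06+29.15)/2 × 1 = 29.605
  [3→5]: (29.15+21.51)/2 × 2 = 50.66
  [5→5.5]: (21.51+19.51)/2 × 0.5 = 10.255
  Sum = 129.3 mg/L·hr
Tail: C_last/k_e = 19.51/0.232 = 84.095
AUC_0→∞ (sublingual tablet) = 129.3 + 84.095 = 213.395 mg/L·hr
F = (AUC_ev/D_ev)/(AUC_iv/D_iv) = (213.395/625)/(272/250) = 0.341432/1.088 = 0.3138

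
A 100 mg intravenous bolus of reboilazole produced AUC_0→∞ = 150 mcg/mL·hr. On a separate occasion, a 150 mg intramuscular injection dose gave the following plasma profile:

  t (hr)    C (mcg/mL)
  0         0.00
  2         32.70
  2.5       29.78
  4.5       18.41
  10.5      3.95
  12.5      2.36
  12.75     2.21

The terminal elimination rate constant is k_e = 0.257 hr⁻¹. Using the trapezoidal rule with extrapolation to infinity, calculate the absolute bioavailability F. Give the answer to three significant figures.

Trapezoidal AUC_0→12.75 (intramuscular injection):
  [0→2]: (0.00+32.70)/2 × 2 = 32.7
  [2→2.5]: (32.70+29.78)/2 × 0.5 = 15.62
  [2.5→4.5]: (29.78+18.41)/2 × 2 = 48.19
  [4.5→10.5]: (18.41+3.95)/2 × 6 = 67.08
  [10.5→12.5]: (3.95+2.36)/2 × 2 = 6.31
  [12.5→12.75]: (2.36+2.21)/2 × 0.25 = 0.57125
  Sum = 170.47125 mcg/mL·hr
Tail: C_last/k_e = 2.21/0.257 = 8.599
AUC_0→∞ (intramuscular injection) = 170.47125 + 8.599 = 179.07025 mcg/mL·hr
F = (AUC_ev/D_ev)/(AUC_iv/D_iv) = (179.07025/150)/(150/100) = 1.1938/1.5 = 0.7959

F = 0.796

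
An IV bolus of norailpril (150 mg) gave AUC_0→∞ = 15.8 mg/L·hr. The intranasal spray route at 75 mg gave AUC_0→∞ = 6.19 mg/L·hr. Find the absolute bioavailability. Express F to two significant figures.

F = (AUC_ev / D_ev) / (AUC_iv / D_iv)
  = (6.19/75) / (15.8/150)
  = 0.0825333 / 0.105333 = 0.7835

F = 0.78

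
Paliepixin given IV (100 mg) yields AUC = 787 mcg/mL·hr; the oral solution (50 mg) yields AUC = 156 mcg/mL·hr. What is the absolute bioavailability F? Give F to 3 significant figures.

F = (AUC_ev / D_ev) / (AUC_iv / D_iv)
  = (156/50) / (787/100)
  = 3.12 / 7.87 = 0.3964

F = 0.396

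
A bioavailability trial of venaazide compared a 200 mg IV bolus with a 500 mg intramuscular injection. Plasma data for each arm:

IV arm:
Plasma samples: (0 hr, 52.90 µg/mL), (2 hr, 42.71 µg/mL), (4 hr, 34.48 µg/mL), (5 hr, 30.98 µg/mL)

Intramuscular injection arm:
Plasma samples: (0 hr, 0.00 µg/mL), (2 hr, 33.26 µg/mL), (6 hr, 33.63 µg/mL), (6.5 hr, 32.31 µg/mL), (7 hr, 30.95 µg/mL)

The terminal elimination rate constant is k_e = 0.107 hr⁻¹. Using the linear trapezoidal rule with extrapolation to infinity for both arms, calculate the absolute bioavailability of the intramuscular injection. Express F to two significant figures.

Trapezoidal AUC_0→5 (IV):
  [0→2]: (52.90+42.71)/2 × 2 = 95.61
  [2→4]: (42.71+34.48)/2 × 2 = 77.19
  [4→5]: (34.48+30.98)/2 × 1 = 32.73
  Sum = 205.53 µg/mL·hr
IV tail: 30.98/0.107 = 289.533; AUC_iv,0→∞ = 205.53 + 289.533 = 495.063 µg/mL·hr
Trapezoidal AUC_0→7 (intramuscular injection):
  [0→2]: (0.00+33.26)/2 × 2 = 33.26
  [2→6]: (33.26+33.63)/2 × 4 = 133.78
  [6→6.5]: (33.63+32.31)/2 × 0.5 = 16.485
  [6.5→7]: (32.31+30.95)/2 × 0.5 = 15.815
  Sum = 199.34 µg/mL·hr
intramuscular injection tail: 30.95/0.107 = 289.252; AUC_ev,0→∞ = 199.34 + 289.252 = 488.592 µg/mL·hr
F = (AUC_ev/D_ev)/(AUC_iv/D_iv) = (488.592/500)/(495.063/200) = 0.977184/2.475315 = 0.3948

F = 0.39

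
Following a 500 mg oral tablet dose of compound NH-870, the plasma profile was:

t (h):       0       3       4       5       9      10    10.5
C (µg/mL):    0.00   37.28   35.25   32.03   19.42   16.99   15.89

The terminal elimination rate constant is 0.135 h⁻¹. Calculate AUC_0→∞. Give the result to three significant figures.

AUC = 373 µg/mL·h

Trapezoidal AUC_0→10.5:
  [0→3]: (0.00+37.28)/2 × 3 = 55.92
  [3→4]: (37.28+35.25)/2 × 1 = 36.265
  [4→5]: (35.25+32.03)/2 × 1 = 33.64
  [5→9]: (32.03+19.42)/2 × 4 = 102.9
  [9→10]: (19.42+16.99)/2 × 1 = 18.205
  [10→10.5]: (16.99+15.89)/2 × 0.5 = 8.22
  Sum = 255.15 µg/mL·h
Extrapolated tail: C_last / k_e = 15.89 / 0.135 = 117.704
AUC_0→∞ = 255.15 + 117.704 = 372.854 µg/mL·h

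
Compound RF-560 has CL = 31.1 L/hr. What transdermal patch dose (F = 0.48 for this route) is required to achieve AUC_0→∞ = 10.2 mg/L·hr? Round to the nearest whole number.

Dose = 661 mg

Dose = CL × AUC_0→∞ / F
     = 31.1 × 10.2 / 0.48 = 660.875 mg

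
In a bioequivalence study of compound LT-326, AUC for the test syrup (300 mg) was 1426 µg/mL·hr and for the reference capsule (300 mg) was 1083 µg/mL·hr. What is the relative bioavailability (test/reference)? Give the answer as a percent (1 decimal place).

F_rel = (AUC_test/D_test) / (AUC_ref/D_ref)
      = (1426/300) / (1083/300)
      = 4.75333 / 3.61 = 1.3167 = 131.67%

F_rel = 131.7%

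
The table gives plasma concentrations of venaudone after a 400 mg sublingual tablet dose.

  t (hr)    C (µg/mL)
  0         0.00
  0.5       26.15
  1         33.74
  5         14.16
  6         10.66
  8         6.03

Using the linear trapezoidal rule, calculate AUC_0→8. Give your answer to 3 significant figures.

AUC = 146 µg/mL·hr

Trapezoidal AUC_0→8:
  [0→0.5]: (0.00+26.15)/2 × 0.5 = 6.5375
  [0.5→1]: (26.15+33.74)/2 × 0.5 = 14.9725
  [1→5]: (33.74+14.16)/2 × 4 = 95.8
  [5→6]: (14.16+10.66)/2 × 1 = 12.41
  [6→8]: (10.66+6.03)/2 × 2 = 16.69
  Sum = 146.41 µg/mL·hr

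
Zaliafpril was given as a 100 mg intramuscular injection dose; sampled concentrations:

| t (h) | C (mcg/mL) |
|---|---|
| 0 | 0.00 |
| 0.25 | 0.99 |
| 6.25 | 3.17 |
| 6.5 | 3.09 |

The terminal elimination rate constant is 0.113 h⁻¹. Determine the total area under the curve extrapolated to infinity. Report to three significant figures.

AUC = 40.7 mcg/mL·h

Trapezoidal AUC_0→6.5:
  [0→0.25]: (0.00+0.99)/2 × 0.25 = 0.12375
  [0.25→6.25]: (0.99+3.17)/2 × 6 = 12.48
  [6.25→6.5]: (3.17+3.09)/2 × 0.25 = 0.7825
  Sum = 13.38625 mcg/mL·h
Extrapolated tail: C_last / k_e = 3.09 / 0.113 = 27.345
AUC_0→∞ = 13.38625 + 27.345 = 40.73125 mcg/mL·h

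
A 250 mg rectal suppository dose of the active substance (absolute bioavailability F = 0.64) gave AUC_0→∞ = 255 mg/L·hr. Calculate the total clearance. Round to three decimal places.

CL = 0.627 L/hr

CL = F × Dose / AUC_0→∞
   = 0.64 × 250 / 255 = 0.627451 L/hr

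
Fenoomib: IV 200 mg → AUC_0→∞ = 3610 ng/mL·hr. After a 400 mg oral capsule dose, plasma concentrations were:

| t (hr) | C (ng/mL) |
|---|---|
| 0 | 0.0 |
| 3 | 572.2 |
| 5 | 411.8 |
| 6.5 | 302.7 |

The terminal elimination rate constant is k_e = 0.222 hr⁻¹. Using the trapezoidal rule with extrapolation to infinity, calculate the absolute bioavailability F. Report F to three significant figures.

Trapezoidal AUC_0→6.5 (oral capsule):
  [0→3]: (0.0+572.2)/2 × 3 = 858.3
  [3→5]: (572.2+411.8)/2 × 2 = 984.0
  [5→6.5]: (411.8+302.7)/2 × 1.5 = 535.875
  Sum = 2378.175 ng/mL·hr
Tail: C_last/k_e = 302.7/0.222 = 1363.514
AUC_0→∞ (oral capsule) = 2378.175 + 1363.514 = 3741.689 ng/mL·hr
F = (AUC_ev/D_ev)/(AUC_iv/D_iv) = (3741.689/400)/(3610/200) = 9.3542225/18.05 = 0.5182

F = 0.518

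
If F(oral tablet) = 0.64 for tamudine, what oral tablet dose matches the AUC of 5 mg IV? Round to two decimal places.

For equal systemic exposure: F × D_ev = D_iv
D_ev = D_iv / F = 5 / 0.64 = 7.8125 mg

D_oral = 7.81 mg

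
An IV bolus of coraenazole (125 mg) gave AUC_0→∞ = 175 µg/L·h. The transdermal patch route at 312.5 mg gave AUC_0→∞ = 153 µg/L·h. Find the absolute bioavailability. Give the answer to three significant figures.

F = (AUC_ev / D_ev) / (AUC_iv / D_iv)
  = (153/312.5) / (175/125)
  = 0.4896 / 1.4 = 0.3497

F = 0.350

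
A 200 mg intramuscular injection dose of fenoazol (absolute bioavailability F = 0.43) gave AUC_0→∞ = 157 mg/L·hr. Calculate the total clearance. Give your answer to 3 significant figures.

CL = F × Dose / AUC_0→∞
   = 0.43 × 200 / 157 = 0.547771 L/hr

CL = 0.548 L/hr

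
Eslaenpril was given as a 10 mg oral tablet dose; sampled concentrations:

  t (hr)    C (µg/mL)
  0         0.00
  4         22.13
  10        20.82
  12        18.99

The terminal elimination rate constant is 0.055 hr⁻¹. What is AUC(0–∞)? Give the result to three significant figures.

Trapezoidal AUC_0→12:
  [0→4]: (0.00+22.13)/2 × 4 = 44.26
  [4→10]: (22.13+20.82)/2 × 6 = 128.85
  [10→12]: (20.82+18.99)/2 × 2 = 39.81
  Sum = 212.92 µg/mL·hr
Extrapolated tail: C_last / k_e = 18.99 / 0.055 = 345.273
AUC_0→∞ = 212.92 + 345.273 = 558.193 µg/mL·hr

AUC = 558 µg/mL·hr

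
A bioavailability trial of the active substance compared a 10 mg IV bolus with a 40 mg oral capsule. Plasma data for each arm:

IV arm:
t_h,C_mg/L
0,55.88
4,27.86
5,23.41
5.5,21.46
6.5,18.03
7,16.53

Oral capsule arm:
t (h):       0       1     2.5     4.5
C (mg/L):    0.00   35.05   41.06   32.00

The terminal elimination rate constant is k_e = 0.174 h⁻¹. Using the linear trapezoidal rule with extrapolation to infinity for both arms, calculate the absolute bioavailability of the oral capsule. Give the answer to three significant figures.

Trapezoidal AUC_0→7 (IV):
  [0→4]: (55.88+27.86)/2 × 4 = 167.48
  [4→5]: (27.86+23.41)/2 × 1 = 25.635
  [5→5.5]: (23.41+21.46)/2 × 0.5 = 11.2175
  [5.5→6.5]: (21.46+18.03)/2 × 1 = 19.745
  [6.5→7]: (18.03+16.53)/2 × 0.5 = 8.64
  Sum = 232.7175 mg/L·h
IV tail: 16.53/0.174 = 95.000; AUC_iv,0→∞ = 232.7175 + 95.000 = 327.7175 mg/L·h
Trapezoidal AUC_0→4.5 (oral capsule):
  [0→1]: (0.00+35.05)/2 × 1 = 17.525
  [1→2.5]: (35.05+41.06)/2 × 1.5 = 57.0825
  [2.5→4.5]: (41.06+32.00)/2 × 2 = 73.06
  Sum = 147.6675 mg/L·h
oral capsule tail: 32.00/0.174 = 183.908; AUC_ev,0→∞ = 147.6675 + 183.908 = 331.5755 mg/L·h
F = (AUC_ev/D_ev)/(AUC_iv/D_iv) = (331.5755/40)/(327.7175/10) = 8.2893875/32.77175 = 0.2529

F = 0.253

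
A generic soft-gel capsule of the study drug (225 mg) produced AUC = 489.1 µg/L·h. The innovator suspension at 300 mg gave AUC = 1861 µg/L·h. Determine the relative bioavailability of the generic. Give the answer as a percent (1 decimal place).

F_rel = 35.0%

F_rel = (AUC_test/D_test) / (AUC_ref/D_ref)
      = (489.1/225) / (1861/300)
      = 2.17378 / 6.20333 = 0.3504 = 35.04%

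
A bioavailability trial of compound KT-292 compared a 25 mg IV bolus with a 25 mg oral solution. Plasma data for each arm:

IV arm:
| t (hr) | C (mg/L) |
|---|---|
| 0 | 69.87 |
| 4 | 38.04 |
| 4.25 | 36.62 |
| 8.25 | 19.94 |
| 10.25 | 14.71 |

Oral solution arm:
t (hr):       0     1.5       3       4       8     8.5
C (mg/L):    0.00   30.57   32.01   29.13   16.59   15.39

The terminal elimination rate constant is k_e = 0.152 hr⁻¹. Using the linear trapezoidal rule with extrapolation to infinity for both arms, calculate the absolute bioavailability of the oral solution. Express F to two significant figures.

Trapezoidal AUC_0→10.25 (IV):
  [0→4]: (69.87+38.04)/2 × 4 = 215.82
  [4→4.25]: (38.04+36.62)/2 × 0.25 = 9.3325
  [4.25→8.25]: (36.62+19.94)/2 × 4 = 113.12
  [8.25→10.25]: (19.94+14.71)/2 × 2 = 34.65
  Sum = 372.9225 mg/L·hr
IV tail: 14.71/0.152 = 96.776; AUC_iv,0→∞ = 372.9225 + 96.776 = 469.6985 mg/L·hr
Trapezoidal AUC_0→8.5 (oral solution):
  [0→1.5]: (0.00+30.57)/2 × 1.5 = 22.9275
  [1.5→3]: (30.57+32.01)/2 × 1.5 = 46.935
  [3→4]: (32.01+29.13)/2 × 1 = 30.57
  [4→8]: (29.13+16.59)/2 × 4 = 91.44
  [8→8.5]: (16.59+15.39)/2 × 0.5 = 7.995
  Sum = 199.8675 mg/L·hr
oral solution tail: 15.39/0.152 = 101.250; AUC_ev,0→∞ = 199.8675 + 101.250 = 301.1175 mg/L·hr
F = (AUC_ev/D_ev)/(AUC_iv/D_iv) = (301.1175/25)/(469.6985/25) = 12.0447/18.78794 = 0.6411

F = 0.64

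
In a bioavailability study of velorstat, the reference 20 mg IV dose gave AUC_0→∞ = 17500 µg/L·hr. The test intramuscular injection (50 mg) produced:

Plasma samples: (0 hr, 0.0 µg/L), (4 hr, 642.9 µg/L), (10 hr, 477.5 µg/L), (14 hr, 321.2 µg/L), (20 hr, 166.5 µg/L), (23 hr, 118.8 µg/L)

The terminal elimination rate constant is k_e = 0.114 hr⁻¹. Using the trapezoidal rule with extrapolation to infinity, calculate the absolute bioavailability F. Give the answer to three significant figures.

F = 0.210

Trapezoidal AUC_0→23 (intramuscular injection):
  [0→4]: (0.0+642.9)/2 × 4 = 1285.8
  [4→10]: (642.9+477.5)/2 × 6 = 3361.2
  [10→14]: (477.5+321.2)/2 × 4 = 1597.4
  [14→20]: (321.2+166.5)/2 × 6 = 1463.1
  [20→23]: (166.5+118.8)/2 × 3 = 427.95
  Sum = 8135.45 µg/L·hr
Tail: C_last/k_e = 118.8/0.114 = 1042.105
AUC_0→∞ (intramuscular injection) = 8135.45 + 1042.105 = 9177.555 µg/L·hr
F = (AUC_ev/D_ev)/(AUC_iv/D_iv) = (9177.555/50)/(17500/20) = 183.5511/875 = 0.2098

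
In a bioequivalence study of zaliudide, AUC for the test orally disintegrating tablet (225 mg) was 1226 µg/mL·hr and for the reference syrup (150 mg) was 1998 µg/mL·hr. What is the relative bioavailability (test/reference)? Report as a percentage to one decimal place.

F_rel = 40.9%

F_rel = (AUC_test/D_test) / (AUC_ref/D_ref)
      = (1226/225) / (1998/150)
      = 5.44889 / 13.32 = 0.4091 = 40.91%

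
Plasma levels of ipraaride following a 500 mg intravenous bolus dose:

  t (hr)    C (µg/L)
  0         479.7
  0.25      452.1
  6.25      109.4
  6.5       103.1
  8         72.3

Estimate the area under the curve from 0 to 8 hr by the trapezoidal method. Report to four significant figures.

Trapezoidal AUC_0→8:
  [0→0.25]: (479.7+452.1)/2 × 0.25 = 116.475
  [0.25→6.25]: (452.1+109.4)/2 × 6 = 1684.5
  [6.25→6.5]: (109.4+103.1)/2 × 0.25 = 26.5625
  [6.5→8]: (103.1+72.3)/2 × 1.5 = 131.55
  Sum = 1959.0875 µg/L·hr

AUC = 1959 µg/L·hr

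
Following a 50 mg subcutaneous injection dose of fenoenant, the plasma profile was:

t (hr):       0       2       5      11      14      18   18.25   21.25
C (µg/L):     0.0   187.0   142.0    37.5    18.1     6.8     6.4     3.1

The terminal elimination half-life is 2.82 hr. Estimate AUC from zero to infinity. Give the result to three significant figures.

AUC = 1380 µg/L·hr

Trapezoidal AUC_0→21.25:
  [0→2]: (0.0+187.0)/2 × 2 = 187.0
  [2→5]: (187.0+142.0)/2 × 3 = 493.5
  [5→11]: (142.0+37.5)/2 × 6 = 538.5
  [11→14]: (37.5+18.1)/2 × 3 = 83.4
  [14→18]: (18.1+6.8)/2 × 4 = 49.8
  [18→18.25]: (6.8+6.4)/2 × 0.25 = 1.65
  [18.25→21.25]: (6.4+3.1)/2 × 3 = 14.25
  Sum = 1368.1 µg/L·hr
k_e = ln2 / t½ = 0.693147 / 2.82 = 0.2458 hr^-1
Extrapolated tail: C_last / k_e = 3.1 / 0.2458 = 12.612
AUC_0→∞ = 1368.1 + 12.612 = 1380.712 µg/L·hr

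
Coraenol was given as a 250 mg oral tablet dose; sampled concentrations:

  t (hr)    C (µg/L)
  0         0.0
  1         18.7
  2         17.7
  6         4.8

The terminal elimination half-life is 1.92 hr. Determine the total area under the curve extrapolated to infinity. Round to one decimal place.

Trapezoidal AUC_0→6:
  [0→1]: (0.0+18.7)/2 × 1 = 9.35
  [1→2]: (18.7+17.7)/2 × 1 = 18.2
  [2→6]: (17.7+4.8)/2 × 4 = 45.0
  Sum = 72.55 µg/L·hr
k_e = ln2 / t½ = 0.693147 / 1.92 = 0.3610 hr^-1
Extrapolated tail: C_last / k_e = 4.8 / 0.361 = 13.296
AUC_0→∞ = 72.55 + 13.296 = 85.846 µg/L·hr

AUC = 85.8 µg/L·hr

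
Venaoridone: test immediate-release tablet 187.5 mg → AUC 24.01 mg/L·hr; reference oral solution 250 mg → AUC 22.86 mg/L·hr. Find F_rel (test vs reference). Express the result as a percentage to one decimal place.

F_rel = 140.0%

F_rel = (AUC_test/D_test) / (AUC_ref/D_ref)
      = (24.01/187.5) / (22.86/250)
      = 0.128053 / 0.09144 = 1.4004 = 140.04%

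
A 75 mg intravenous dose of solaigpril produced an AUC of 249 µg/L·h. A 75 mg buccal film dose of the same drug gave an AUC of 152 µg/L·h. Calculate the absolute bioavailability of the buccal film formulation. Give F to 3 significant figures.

F = 0.610

F = (AUC_ev / D_ev) / (AUC_iv / D_iv)
  = (152/75) / (249/75)
  = 2.02667 / 3.32 = 0.6104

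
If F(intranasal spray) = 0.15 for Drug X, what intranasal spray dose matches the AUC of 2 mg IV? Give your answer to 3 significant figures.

For equal systemic exposure: F × D_ev = D_iv
D_ev = D_iv / F = 2 / 0.15 = 13.3333 mg

D_intranasal = 13.3 mg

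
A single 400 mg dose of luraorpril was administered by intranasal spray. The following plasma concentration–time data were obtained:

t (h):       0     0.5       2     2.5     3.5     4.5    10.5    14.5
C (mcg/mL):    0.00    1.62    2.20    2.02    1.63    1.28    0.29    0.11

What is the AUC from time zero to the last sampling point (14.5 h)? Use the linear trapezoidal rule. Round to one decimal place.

Trapezoidal AUC_0→14.5:
  [0→0.5]: (0.00+1.62)/2 × 0.5 = 0.405
  [0.5→2]: (1.62+2.20)/2 × 1.5 = 2.865
  [2→2.5]: (2.20+2.02)/2 × 0.5 = 1.055
  [2.5→3.5]: (2.02+1.63)/2 × 1 = 1.825
  [3.5→4.5]: (1.63+1.28)/2 × 1 = 1.455
  [4.5→10.5]: (1.28+0.29)/2 × 6 = 4.71
  [10.5→14.5]: (0.29+0.11)/2 × 4 = 0.8
  Sum = 13.115 mcg/mL·h

AUC = 13.1 mcg/mL·h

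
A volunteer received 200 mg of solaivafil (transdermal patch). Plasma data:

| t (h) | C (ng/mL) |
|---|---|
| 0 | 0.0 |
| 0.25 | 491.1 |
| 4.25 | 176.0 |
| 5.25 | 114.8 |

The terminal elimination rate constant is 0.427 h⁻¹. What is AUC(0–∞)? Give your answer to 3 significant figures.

Trapezoidal AUC_0→5.25:
  [0→0.25]: (0.0+491.1)/2 × 0.25 = 61.3875
  [0.25→4.25]: (491.1+176.0)/2 × 4 = 1334.2
  [4.25→5.25]: (176.0+114.8)/2 × 1 = 145.4
  Sum = 1540.9875 ng/mL·h
Extrapolated tail: C_last / k_e = 114.8 / 0.427 = 268.852
AUC_0→∞ = 1540.9875 + 268.852 = 1809.8395 ng/mL·h

AUC = 1810 ng/mL·h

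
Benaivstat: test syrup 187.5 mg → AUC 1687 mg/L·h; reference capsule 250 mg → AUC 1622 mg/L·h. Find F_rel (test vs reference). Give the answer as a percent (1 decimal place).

F_rel = (AUC_test/D_test) / (AUC_ref/D_ref)
      = (1687/187.5) / (1622/250)
      = 8.99733 / 6.488 = 1.3868 = 138.68%

F_rel = 138.7%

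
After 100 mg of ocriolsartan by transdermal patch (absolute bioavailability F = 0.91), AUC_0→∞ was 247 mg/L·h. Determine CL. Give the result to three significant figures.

CL = 0.368 L/h

CL = F × Dose / AUC_0→∞
   = 0.91 × 100 / 247 = 0.368421 L/h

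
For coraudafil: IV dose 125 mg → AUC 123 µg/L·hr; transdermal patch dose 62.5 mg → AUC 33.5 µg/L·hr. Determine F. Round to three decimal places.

F = 0.545

F = (AUC_ev / D_ev) / (AUC_iv / D_iv)
  = (33.5/62.5) / (123/125)
  = 0.536 / 0.984 = 0.5447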